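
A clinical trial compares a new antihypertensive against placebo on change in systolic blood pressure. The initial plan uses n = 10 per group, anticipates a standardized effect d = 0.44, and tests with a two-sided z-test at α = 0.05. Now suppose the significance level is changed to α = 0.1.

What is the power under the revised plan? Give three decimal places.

Power ≈ 0.259

δ = d·√(n/2) = 0.44 × √(10/2) = 0.9839 (unchanged). New critical value: z_{0.05} = 1.645.
Revised power = Φ(δ − 1.645) + Φ(−δ − 1.645) = Φ(-0.661) + Φ(-2.629) = 0.2543 + 0.0043 = 0.2586.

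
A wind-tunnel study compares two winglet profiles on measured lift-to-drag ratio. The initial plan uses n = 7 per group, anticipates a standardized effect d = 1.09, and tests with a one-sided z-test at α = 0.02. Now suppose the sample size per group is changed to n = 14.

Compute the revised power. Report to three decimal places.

Power ≈ 0.797

With n = 14 per group: δ = d·√(n/2) = 1.09 × √(14/2) = 2.8839. Critical value z_{0.02} = 2.054.
Revised power = P(Z > 2.054 − δ) = Φ(0.830) = 0.7968.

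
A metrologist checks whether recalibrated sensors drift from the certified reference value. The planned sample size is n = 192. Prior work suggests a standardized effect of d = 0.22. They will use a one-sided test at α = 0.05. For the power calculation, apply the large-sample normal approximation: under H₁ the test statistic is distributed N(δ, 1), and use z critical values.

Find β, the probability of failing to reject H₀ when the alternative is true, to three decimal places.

β ≈ 0.080

Noncentrality parameter: δ = d·√n = 0.22 × √192 = 3.0484
One-sided α = 0.05 → critical value z_{0.05} = 1.645.
Power = Φ(δ − 1.645) = Φ(1.404) = 0.9198.
Type II error: β = 1 − power = 1 − 0.9198 = 0.0802.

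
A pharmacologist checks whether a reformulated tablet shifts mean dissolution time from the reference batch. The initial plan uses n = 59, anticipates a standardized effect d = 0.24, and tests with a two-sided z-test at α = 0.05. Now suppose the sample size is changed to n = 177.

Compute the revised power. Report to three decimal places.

Power ≈ 0.891

With n = 177: δ = d·√n = 0.24 × √177 = 3.1930. Critical value z_{0.025} = 1.960.
Revised power = Φ(δ − 1.960) + Φ(−δ − 1.960) = Φ(1.233) + Φ(-5.153) = 0.8912 + 0.0000 = 0.8912.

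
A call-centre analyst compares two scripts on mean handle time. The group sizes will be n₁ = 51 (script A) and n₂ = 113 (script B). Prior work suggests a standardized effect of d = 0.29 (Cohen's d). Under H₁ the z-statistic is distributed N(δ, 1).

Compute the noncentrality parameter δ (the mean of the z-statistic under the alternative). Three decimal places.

The noncentrality parameter scales effect size by the design's sample-size factor: δ = d / √(1/n₁ + 1/n₂) = 0.29 / √(1/51 + 1/113) = 1.7191

δ ≈ 1.719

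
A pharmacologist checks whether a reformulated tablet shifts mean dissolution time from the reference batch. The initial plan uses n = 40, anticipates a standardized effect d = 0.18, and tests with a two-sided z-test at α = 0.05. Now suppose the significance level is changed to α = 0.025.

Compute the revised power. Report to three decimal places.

Power ≈ 0.135

δ = d·√n = 0.18 × √40 = 1.1384 (unchanged). New critical value: z_{0.0125} = 2.241.
Revised power = Φ(δ − 2.241) + Φ(−δ − 2.241) = Φ(-1.103) + Φ(-3.380) = 0.1350 + 0.0004 = 0.1354.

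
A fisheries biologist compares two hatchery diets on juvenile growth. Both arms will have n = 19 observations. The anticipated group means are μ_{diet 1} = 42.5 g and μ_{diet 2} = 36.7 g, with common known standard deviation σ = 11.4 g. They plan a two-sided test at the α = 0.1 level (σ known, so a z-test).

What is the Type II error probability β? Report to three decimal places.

β ≈ 0.530

Standardized effect: d = |μ_{diet 1} − μ_{diet 2}| / σ = |42.5 − 36.7| / 11.4 = 0.5088
Noncentrality parameter: δ = d·√(n/2) = 0.5088 × √(19/2) = 1.5681
Two-sided α = 0.1 → critical value z_{0.05} = 1.645.
Power = Φ(δ − 1.645) + Φ(−δ − 1.645) = Φ(-0.077) + Φ(-3.213) = 0.4694 + 0.0007 = 0.4701.
Type II error: β = 1 − power = 1 − 0.4701 = 0.5299.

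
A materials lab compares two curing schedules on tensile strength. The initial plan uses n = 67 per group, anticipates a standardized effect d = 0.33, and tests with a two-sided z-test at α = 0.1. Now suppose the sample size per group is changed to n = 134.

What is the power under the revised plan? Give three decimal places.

Power ≈ 0.855

With n = 134 per group: δ = d·√(n/2) = 0.33 × √(134/2) = 2.7012. Critical value z_{0.05} = 1.645.
Revised power = Φ(δ − 1.645) + Φ(−δ − 1.645) = Φ(1.056) + Φ(-4.346) = 0.8546 + 0.0000 = 0.8546.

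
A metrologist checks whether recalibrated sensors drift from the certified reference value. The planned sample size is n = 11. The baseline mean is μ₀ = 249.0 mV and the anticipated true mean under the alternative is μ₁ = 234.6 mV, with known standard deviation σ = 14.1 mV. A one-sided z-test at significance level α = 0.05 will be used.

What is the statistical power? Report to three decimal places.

Power ≈ 0.959

Standardized effect: d = |μ₁ − μ₀| / σ = |234.6 − 249.0| / 14.1 = 1.0213
Noncentrality parameter: δ = d·√n = 1.0213 × √11 = 3.3872
One-sided α = 0.05 → critical value z_{0.05} = 1.645.
Power = P(Z > 1.645 − δ) = Φ(1.742) = 0.9593.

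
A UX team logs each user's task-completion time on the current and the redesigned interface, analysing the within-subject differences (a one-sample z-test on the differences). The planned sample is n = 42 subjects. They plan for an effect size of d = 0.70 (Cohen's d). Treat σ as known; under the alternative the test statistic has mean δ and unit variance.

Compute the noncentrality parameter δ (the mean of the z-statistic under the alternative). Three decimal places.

δ ≈ 4.537

The noncentrality parameter scales effect size by the design's sample-size factor: δ = d·√n = 0.70 × √42 = 4.5365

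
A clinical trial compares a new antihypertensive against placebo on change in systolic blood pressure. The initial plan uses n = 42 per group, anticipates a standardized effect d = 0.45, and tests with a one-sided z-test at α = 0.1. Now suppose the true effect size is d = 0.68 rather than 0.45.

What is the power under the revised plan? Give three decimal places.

With d = 0.68: δ = d·√(n/2) = 0.68 × √(42/2) = 3.1162. Critical value z_{0.1} = 1.282.
Revised power = P(Z > 1.282 − δ) = Φ(1.835) = 0.9667.

Power ≈ 0.967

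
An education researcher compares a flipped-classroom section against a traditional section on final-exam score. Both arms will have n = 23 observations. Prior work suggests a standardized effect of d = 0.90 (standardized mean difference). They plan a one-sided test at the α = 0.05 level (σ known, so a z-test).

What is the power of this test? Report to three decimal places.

Power ≈ 0.920

Noncentrality parameter: δ = d·√(n/2) = 0.90 × √(23/2) = 3.0520
One-sided α = 0.05 → critical value z_{0.05} = 1.645.
Power = P(Z > 1.645 − δ) = Φ(1.407) = 0.9203.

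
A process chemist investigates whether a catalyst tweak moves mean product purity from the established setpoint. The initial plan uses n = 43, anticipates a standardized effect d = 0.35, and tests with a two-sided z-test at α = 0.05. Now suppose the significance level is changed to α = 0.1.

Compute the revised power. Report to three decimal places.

Power ≈ 0.742

δ = d·√n = 0.35 × √43 = 2.2951 (unchanged). New critical value: z_{0.05} = 1.645.
Revised power = Φ(δ − 1.645) + Φ(−δ − 1.645) = Φ(0.650) + Φ(-3.940) = 0.7422 + 0.0000 = 0.7423.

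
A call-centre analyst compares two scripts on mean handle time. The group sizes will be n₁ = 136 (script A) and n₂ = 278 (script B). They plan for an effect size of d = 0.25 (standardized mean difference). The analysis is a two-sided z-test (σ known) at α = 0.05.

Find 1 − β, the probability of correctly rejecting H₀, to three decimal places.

Noncentrality parameter: δ = d / √(1/n₁ + 1/n₂) = 0.25 / √(1/136 + 1/278) = 2.3891
Critical value for a two-sided test at α = 0.05: z_{α/2} = 1.960.
Power = Φ(δ − 1.960) + Φ(−δ − 1.960) = Φ(0.429) + Φ(-4.349) = 0.6661 + 0.0000 = 0.6661.

Power ≈ 0.666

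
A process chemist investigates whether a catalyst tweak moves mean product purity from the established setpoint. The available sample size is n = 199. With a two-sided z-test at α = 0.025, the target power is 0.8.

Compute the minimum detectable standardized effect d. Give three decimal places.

d ≈ 0.219

Required noncentrality: δ = z_{0.0125} + z_{0.20} = 2.241 + 0.842 = 3.083.
(The second rejection-region term Φ(−δ − z_{α/2}) is negligible and dropped.)
δ = d·√n ⇒ d = δ/√n = 3.083/√199 = 0.2185.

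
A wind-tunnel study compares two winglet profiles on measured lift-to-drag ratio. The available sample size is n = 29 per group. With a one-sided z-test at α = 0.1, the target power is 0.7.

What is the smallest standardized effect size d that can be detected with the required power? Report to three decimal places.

d ≈ 0.474

Need Φ(δ − 1.282) = 0.7, so δ = 1.282 + 0.524 = 1.806.
δ = d·√(n/2) ⇒ d = δ/√(n/2) = 1.806/√(29/2) = 0.4743.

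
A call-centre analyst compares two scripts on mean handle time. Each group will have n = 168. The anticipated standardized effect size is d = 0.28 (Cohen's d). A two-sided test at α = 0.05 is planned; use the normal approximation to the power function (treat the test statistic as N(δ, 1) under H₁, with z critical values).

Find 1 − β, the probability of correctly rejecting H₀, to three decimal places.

Noncentrality parameter: δ = d·√(n/2) = 0.28 × √(168/2) = 2.5662
Critical value for a two-sided test at α = 0.05: z_{α/2} = 1.960.
Power = Φ(δ − 1.960) + Φ(−δ − 1.960) = Φ(0.606) + Φ(-4.526) = 0.7278 + 0.0000 = 0.7278.

Power ≈ 0.728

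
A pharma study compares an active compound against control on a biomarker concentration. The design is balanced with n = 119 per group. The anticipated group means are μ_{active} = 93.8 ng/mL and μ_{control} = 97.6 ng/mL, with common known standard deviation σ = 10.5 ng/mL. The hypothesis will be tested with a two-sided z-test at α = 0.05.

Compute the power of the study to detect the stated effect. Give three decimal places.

Standardized effect: d = |μ_{active} − μ_{control}| / σ = |93.8 − 97.6| / 10.5 = 0.3619
Noncentrality parameter: λ = d·√(n/2) = 0.3619 × √(119/2) = 2.7916
Critical value for a two-sided test at α = 0.05: z_{α/2} = 1.960.
Power = Φ(λ − 1.960) + Φ(−λ − 1.960) = Φ(0.832) + Φ(-4.752) = 0.7972 + 0.0000 = 0.7972.

Power ≈ 0.797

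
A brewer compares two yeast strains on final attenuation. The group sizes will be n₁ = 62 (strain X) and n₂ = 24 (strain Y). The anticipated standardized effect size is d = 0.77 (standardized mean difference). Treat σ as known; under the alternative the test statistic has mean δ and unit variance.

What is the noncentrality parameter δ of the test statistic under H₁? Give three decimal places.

δ ≈ 3.203

The noncentrality parameter scales effect size by the design's sample-size factor: δ = d / √(1/n₁ + 1/n₂) = 0.77 / √(1/62 + 1/24) = 3.2029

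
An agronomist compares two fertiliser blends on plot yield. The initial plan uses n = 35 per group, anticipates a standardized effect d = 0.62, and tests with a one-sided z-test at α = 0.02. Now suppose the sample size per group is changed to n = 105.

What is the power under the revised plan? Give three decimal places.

Power ≈ 0.993

With n = 105 per group: δ = d·√(n/2) = 0.62 × √(105/2) = 4.4923. Critical value z_{0.02} = 2.054.
Revised power = Φ(δ − 2.054) = Φ(2.439) = 0.9926.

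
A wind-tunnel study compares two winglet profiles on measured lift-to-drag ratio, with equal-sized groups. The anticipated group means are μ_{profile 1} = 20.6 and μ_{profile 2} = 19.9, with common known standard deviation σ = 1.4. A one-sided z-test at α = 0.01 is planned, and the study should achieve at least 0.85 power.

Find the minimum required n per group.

n = 91 per group

Standardized effect: d = |μ_{profile 1} − μ_{profile 2}| / σ = |20.6 − 19.9| / 1.4 = 0.5000
For power 0.85 need Φ(δ − z_{0.01}) = 0.85, so δ = z_{0.01} + z_{0.15} = 2.326 + 1.036 = 3.363.
δ = d·√(n/2) ⇒ n = 2(δ/d)² = 2 × (3.363 / 0.5000)² = 90.47.
Round up to the next whole unit.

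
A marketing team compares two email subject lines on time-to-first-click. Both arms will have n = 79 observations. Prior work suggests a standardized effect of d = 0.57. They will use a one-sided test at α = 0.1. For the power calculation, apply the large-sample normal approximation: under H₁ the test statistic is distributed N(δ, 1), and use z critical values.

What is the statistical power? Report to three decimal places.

Power ≈ 0.989

Noncentrality parameter: δ = d·√(n/2) = 0.57 × √(79/2) = 3.5824
One-sided α = 0.1 → critical value z_{0.1} = 1.282.
Power = Φ(δ − 1.282) = Φ(2.301) = 0.9893.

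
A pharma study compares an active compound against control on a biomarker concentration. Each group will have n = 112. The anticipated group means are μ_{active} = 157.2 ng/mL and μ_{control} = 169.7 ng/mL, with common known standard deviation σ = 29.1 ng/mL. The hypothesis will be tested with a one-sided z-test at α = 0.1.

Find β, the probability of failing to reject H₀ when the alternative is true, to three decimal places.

β ≈ 0.027

Standardized effect: d = |μ_{active} − μ_{control}| / σ = |157.2 − 169.7| / 29.1 = 0.4296
Noncentrality parameter: λ = d·√(n/2) = 0.4296 × √(112/2) = 3.2145
One-sided α = 0.1 → critical value z_{0.1} = 1.282.
Power = Φ(λ − 1.282) = Φ(1.933) = 0.9734.
Type II error: β = 1 − power = 1 − 0.9734 = 0.0266.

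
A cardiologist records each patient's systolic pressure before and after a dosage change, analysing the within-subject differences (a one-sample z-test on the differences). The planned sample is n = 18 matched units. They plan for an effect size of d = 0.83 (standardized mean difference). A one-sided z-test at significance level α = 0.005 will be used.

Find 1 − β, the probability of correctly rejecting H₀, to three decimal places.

Noncentrality parameter: δ = d·√n = 0.83 × √18 = 3.5214
One-sided α = 0.005 → critical value z_{0.005} = 2.576.
Power = Φ(δ − 2.576) = Φ(0.946) = 0.8278.

Power ≈ 0.828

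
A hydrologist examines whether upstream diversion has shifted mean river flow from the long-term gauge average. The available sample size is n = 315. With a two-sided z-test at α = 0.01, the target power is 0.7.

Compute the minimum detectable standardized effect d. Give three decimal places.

d ≈ 0.175

Required noncentrality: δ = z_{0.005} + z_{0.30} = 2.576 + 0.524 = 3.100.
(Lower-tail contribution to power is negligible for δ > 0.)
δ = d·√n ⇒ d = δ/√n = 3.100/√315 = 0.1747.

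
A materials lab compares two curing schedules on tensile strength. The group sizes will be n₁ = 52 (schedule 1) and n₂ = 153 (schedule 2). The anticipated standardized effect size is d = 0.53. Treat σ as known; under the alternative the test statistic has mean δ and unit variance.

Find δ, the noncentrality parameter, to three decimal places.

δ = d / √(1/n₁ + 1/n₂) = 0.53 / √(1/52 + 1/153) = 3.3018

δ ≈ 3.302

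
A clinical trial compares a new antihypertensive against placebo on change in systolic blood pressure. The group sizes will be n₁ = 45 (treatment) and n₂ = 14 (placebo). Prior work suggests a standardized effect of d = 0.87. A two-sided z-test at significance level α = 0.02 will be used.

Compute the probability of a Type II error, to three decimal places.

β ≈ 0.303

Noncentrality parameter: δ = d / √(1/n₁ + 1/n₂) = 0.87 / √(1/45 + 1/14) = 2.8429
Critical value for a two-sided test at α = 0.02: z_{α/2} = 2.326.
Power = Φ(δ − 2.326) + Φ(−δ − 2.326) = Φ(0.517) + Φ(-5.169) = 0.6973 + 0.0000 = 0.6973.
Type II error: β = 1 − power = 1 − 0.6973 = 0.3027.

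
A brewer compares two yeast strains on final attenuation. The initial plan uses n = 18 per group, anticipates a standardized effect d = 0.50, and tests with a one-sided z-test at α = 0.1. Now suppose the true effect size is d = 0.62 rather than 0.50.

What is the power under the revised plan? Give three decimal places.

With d = 0.62: δ = d·√(n/2) = 0.62 × √(18/2) = 1.8600. Critical value z_{0.1} = 1.282.
Revised power = P(Z > 1.282 − δ) = Φ(0.578) = 0.7185.

Power ≈ 0.719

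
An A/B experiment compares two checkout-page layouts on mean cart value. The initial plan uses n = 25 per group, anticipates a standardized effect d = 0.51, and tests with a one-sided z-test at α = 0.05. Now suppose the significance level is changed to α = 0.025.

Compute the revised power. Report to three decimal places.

δ = d·√(n/2) = 0.51 × √(25/2) = 1.8031 (unchanged). New critical value: z_{0.025} = 1.960.
Revised power = P(Z > 1.960 − δ) = Φ(-0.157) = 0.4377.

Power ≈ 0.438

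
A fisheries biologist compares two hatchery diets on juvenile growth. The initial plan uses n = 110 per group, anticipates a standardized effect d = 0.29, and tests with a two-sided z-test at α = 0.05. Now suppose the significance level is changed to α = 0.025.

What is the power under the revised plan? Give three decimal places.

Power ≈ 0.464

δ = d·√(n/2) = 0.29 × √(110/2) = 2.1507 (unchanged). New critical value: z_{0.0125} = 2.241.
Revised power = Φ(δ − 2.241) + Φ(−δ − 2.241) = Φ(-0.091) + Φ(-4.392) = 0.4639 + 0.0000 = 0.4639.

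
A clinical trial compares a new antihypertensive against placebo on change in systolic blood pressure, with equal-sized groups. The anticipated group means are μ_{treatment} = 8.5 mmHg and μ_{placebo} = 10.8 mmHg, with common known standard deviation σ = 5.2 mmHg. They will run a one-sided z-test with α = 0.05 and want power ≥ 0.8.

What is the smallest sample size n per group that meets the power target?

Standardized effect: d = |μ_{treatment} − μ_{placebo}| / σ = |8.5 − 10.8| / 5.2 = 0.4423
Set Φ(δ − 1.645) = 0.8; then δ − 1.645 = Φ⁻¹(0.8) = 0.842, giving δ = 2.486.
δ = d·√(n/2) ⇒ n = 2(δ/d)² = 2 × (2.486 / 0.4423)² = 63.20.
Round up to the next whole unit.

n = 64 per group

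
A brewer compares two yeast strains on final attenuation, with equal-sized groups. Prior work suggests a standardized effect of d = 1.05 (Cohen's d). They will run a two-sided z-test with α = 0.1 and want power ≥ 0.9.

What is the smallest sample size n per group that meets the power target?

n = 16 per group

For power 0.9 need Φ(δ − z_{0.05}) = 0.9, so δ = z_{0.05} + z_{0.10} = 1.645 + 1.282 = 2.926.
(The Φ(−δ − z_{α/2}) term is vanishingly small for δ > 0 and is dropped in the standard sample-size formula.)
δ = d·√(n/2) ⇒ n = 2(δ/d)² = 2 × (2.926 / 1.05)² = 15.54.
Round up to the next whole unit.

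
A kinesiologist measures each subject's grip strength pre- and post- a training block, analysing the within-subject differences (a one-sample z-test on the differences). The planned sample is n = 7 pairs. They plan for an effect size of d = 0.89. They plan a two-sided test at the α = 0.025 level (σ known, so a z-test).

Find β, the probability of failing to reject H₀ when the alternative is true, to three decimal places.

Noncentrality parameter: λ = d·√n = 0.89 × √7 = 2.3547
Two-sided α = 0.025 → critical value z_{0.0125} = 2.241.
Power = Φ(λ − 2.241) + Φ(−λ − 2.241) = Φ(0.113) + Φ(-4.596) = 0.5451 + 0.0000 = 0.5451.
Type II error: β = 1 − power = 1 − 0.5451 = 0.4549.

β ≈ 0.455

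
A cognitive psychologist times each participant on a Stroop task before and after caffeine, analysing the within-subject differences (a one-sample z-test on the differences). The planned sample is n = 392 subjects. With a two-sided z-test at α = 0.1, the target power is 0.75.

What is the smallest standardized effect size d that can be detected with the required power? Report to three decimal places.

d ≈ 0.117

Need Φ(δ − 1.645) = 0.75, so δ = 1.645 + 0.674 = 2.319.
(The second rejection-region term Φ(−δ − z_{α/2}) is negligible and dropped.)
δ = d·√n ⇒ d = δ/√n = 2.319/√392 = 0.1171.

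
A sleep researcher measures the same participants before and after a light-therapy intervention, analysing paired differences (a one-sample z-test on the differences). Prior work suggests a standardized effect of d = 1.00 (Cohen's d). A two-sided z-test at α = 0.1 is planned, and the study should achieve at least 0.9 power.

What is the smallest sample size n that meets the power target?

n = 9

Set Φ(δ − 1.645) = 0.9; then δ − 1.645 = Φ⁻¹(0.9) = 1.282, giving δ = 2.926.
(For δ > 0 the lower-tail rejection region contributes negligibly to power, so the one-term inversion is standard.)
δ = d·√n ⇒ n = (δ/d)² = (2.926 / 1.00)² = 8.56.
Rounding up, n = 9.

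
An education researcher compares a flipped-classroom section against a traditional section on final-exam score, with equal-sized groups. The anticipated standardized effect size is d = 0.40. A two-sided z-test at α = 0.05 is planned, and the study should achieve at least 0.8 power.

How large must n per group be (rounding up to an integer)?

For power 0.8 need Φ(δ − z_{0.025}) = 0.8, so δ = z_{0.025} + z_{0.20} = 1.960 + 0.842 = 2.802.
(Ignoring the negligible lower-tail rejection probability gives the usual closed-form inversion.)
δ = d·√(n/2) ⇒ n = 2(δ/d)² = 2 × (2.802 / 0.40)² = 98.11.
Round up to the next whole unit.

n = 99 per group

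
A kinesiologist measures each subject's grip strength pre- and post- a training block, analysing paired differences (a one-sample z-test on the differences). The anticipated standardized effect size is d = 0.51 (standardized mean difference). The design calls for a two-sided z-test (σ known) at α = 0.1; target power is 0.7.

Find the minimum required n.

n = 19

Set Φ(δ − 1.645) = 0.7; then δ − 1.645 = Φ⁻¹(0.7) = 0.524, giving δ = 2.169.
(For δ > 0 the lower-tail rejection region contributes negligibly to power, so the one-term inversion is standard.)
δ = d·√n ⇒ n = (δ/d)² = (2.169 / 0.51)² = 18.09.
Rounding up, n = 19.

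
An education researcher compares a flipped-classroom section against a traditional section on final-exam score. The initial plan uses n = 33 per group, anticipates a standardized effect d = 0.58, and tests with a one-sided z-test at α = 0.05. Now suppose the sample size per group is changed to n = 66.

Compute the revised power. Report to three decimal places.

Power ≈ 0.954

With n = 66 per group: δ = d·√(n/2) = 0.58 × √(66/2) = 3.3318. Critical value z_{0.05} = 1.645.
Revised power = P(Z > 1.645 − δ) = Φ(1.687) = 0.9542.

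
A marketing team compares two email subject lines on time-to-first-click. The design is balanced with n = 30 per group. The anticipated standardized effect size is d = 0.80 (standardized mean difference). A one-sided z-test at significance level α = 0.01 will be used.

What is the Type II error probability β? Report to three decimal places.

β ≈ 0.220

Noncentrality parameter: δ = d·√(n/2) = 0.80 × √(30/2) = 3.0984
One-sided α = 0.01 → critical value z_{0.01} = 2.326.
Power = Φ(δ − 2.326) = Φ(0.772) = 0.7800.
Type II error: β = 1 − power = 1 − 0.7800 = 0.2200.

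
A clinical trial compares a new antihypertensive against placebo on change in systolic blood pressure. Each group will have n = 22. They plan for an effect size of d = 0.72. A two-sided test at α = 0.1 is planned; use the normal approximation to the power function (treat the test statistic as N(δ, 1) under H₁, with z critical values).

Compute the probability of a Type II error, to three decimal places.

Noncentrality parameter: λ = d·√(n/2) = 0.72 × √(22/2) = 2.3880
Critical value for a two-sided test at α = 0.1: z_{α/2} = 1.645.
Power = Φ(λ − 1.645) + Φ(−λ − 1.645) = Φ(0.743) + Φ(-4.033) = 0.7713 + 0.0000 = 0.7713.
Type II error: β = 1 − power = 1 − 0.7713 = 0.2287.

β ≈ 0.229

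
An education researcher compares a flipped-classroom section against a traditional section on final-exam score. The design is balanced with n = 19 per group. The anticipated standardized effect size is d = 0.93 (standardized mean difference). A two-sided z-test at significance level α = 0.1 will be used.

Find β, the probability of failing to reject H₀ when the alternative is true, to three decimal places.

β ≈ 0.111

Noncentrality parameter: δ = d·√(n/2) = 0.93 × √(19/2) = 2.8665
Critical value for a two-sided test at α = 0.1: z_{α/2} = 1.645.
Power = Φ(δ − 1.645) + Φ(−δ − 1.645) = Φ(1.222) + Φ(-4.511) = 0.8891 + 0.0000 = 0.8891.
Type II error: β = 1 − power = 1 − 0.8891 = 0.1109.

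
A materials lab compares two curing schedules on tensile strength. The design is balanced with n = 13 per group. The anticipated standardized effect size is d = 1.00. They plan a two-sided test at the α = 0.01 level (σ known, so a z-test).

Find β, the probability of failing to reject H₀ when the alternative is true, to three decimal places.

β ≈ 0.510

Noncentrality parameter: δ = d·√(n/2) = 1.00 × √(13/2) = 2.5495
Two-sided α = 0.01 → critical value z_{0.005} = 2.576.
Power = Φ(δ − 2.576) + Φ(−δ − 2.576) = Φ(-0.026) + Φ(-5.125) = 0.4895 + 0.0000 = 0.4895.
Type II error: β = 1 − power = 1 − 0.4895 = 0.5105.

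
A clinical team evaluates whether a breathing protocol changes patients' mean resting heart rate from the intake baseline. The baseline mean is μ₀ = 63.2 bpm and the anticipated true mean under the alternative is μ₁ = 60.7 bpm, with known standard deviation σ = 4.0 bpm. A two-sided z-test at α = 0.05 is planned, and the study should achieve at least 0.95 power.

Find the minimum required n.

Standardized effect: d = |μ₁ − μ₀| / σ = |60.7 − 63.2| / 4.0 = 0.6250
Set Φ(δ − 1.960) = 0.95; then δ − 1.960 = Φ⁻¹(0.95) = 1.645, giving δ = 3.605.
(Ignoring the negligible lower-tail rejection probability gives the usual closed-form inversion.)
δ = d·√n ⇒ n = (δ/d)² = (3.605 / 0.6250)² = 33.27.
Round up to the next whole unit.

n = 34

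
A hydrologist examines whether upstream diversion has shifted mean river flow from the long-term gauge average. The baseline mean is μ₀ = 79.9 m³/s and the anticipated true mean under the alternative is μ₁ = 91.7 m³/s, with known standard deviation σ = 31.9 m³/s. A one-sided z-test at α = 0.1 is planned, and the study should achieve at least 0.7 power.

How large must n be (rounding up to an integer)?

Standardized effect: d = |μ₁ − μ₀| / σ = |91.7 − 79.9| / 31.9 = 0.3699
Set Φ(δ − 1.282) = 0.7; then δ − 1.282 = Φ⁻¹(0.7) = 0.524, giving δ = 1.806.
δ = d·√n ⇒ n = (δ/d)² = (1.806 / 0.3699)² = 23.84.
Round up to the next whole unit.

n = 24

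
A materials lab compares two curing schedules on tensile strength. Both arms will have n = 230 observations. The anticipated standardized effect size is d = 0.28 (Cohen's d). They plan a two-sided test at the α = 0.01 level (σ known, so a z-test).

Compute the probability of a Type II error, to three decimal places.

Noncentrality parameter: λ = d·√(n/2) = 0.28 × √(230/2) = 3.0027
Critical value for a two-sided test at α = 0.01: z_{α/2} = 2.576.
Power = Φ(λ − 2.576) + Φ(−λ − 2.576) = Φ(0.427) + Φ(-5.578) = 0.6653 + 0.0000 = 0.6653.
Type II error: β = 1 − power = 1 − 0.6653 = 0.3347.

β ≈ 0.335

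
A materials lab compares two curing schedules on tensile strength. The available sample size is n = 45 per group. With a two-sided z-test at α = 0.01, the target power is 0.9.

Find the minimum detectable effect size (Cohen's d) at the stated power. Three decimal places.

d ≈ 0.813

Need Φ(δ − 2.576) = 0.9, so δ = 2.576 + 1.282 = 3.857.
(Lower-tail contribution to power is negligible for δ > 0.)
δ = d·√(n/2) ⇒ d = δ/√(n/2) = 3.857/√(45/2) = 0.8132.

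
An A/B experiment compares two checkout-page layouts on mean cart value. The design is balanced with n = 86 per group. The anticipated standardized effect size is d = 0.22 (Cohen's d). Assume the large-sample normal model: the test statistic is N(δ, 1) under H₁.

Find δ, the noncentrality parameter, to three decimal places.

δ ≈ 1.443

δ = d·√(n/2) = 0.22 × √(86/2) = 1.4426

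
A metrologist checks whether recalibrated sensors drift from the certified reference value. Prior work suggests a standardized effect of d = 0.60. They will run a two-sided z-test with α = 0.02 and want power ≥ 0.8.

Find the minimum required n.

n = 28

For power 0.8 need Φ(δ − z_{0.01}) = 0.8, so δ = z_{0.01} + z_{0.20} = 2.326 + 0.842 = 3.168.
(Ignoring the negligible lower-tail rejection probability gives the usual closed-form inversion.)
δ = d·√n ⇒ n = (δ/d)² = (3.168 / 0.60)² = 27.88.
Round up to the next whole unit.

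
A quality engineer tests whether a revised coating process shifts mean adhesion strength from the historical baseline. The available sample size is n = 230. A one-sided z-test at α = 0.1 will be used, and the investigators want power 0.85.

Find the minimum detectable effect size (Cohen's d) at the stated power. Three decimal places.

d ≈ 0.153

Need Φ(δ − 1.282) = 0.85, so δ = 1.282 + 1.036 = 2.318.
δ = d·√n ⇒ d = δ/√n = 2.318/√230 = 0.1528.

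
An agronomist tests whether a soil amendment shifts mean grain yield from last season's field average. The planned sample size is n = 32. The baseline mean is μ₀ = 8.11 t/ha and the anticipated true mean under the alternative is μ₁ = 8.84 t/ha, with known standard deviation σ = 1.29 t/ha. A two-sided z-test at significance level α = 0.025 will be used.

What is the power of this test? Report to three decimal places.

Power ≈ 0.831

Standardized effect: d = |μ₁ − μ₀| / σ = |8.84 − 8.11| / 1.29 = 0.5659
Noncentrality parameter: δ = d·√n = 0.5659 × √32 = 3.2012
Two-sided α = 0.025 → critical value z_{0.0125} = 2.241.
Power = Φ(δ − 2.241) + Φ(−δ − 2.241) = Φ(0.960) + Φ(-5.443) = 0.8314 + 0.0000 = 0.8314.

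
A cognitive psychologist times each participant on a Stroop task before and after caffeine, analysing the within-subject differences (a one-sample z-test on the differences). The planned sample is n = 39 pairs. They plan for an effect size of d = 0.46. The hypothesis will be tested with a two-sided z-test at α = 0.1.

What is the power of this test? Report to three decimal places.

Noncentrality parameter: δ = d·√n = 0.46 × √39 = 2.8727
Critical value for a two-sided test at α = 0.1: z_{α/2} = 1.645.
Power = Φ(δ − 1.645) + Φ(−δ − 1.645) = Φ(1.228) + Φ(-4.518) = 0.8902 + 0.0000 = 0.8903.

Power ≈ 0.890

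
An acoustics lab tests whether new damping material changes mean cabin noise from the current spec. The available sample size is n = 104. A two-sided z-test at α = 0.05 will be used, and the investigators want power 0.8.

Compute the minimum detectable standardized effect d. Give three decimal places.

Need Φ(δ − 1.960) = 0.8, so δ = 1.960 + 0.842 = 2.802.
(The second rejection-region term Φ(−δ − z_{α/2}) is negligible and dropped.)
δ = d·√n ⇒ d = δ/√n = 2.802/√104 = 0.2747.

d ≈ 0.275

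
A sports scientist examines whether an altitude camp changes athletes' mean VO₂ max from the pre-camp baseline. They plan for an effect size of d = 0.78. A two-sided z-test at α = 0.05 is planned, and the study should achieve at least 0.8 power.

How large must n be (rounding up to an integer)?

n = 13

Set Φ(δ − 1.960) = 0.8; then δ − 1.960 = Φ⁻¹(0.8) = 0.842, giving δ = 2.802.
(The Φ(−δ − z_{α/2}) term is vanishingly small for δ > 0 and is dropped in the standard sample-size formula.)
δ = d·√n ⇒ n = (δ/d)² = (2.802 / 0.78)² = 12.90.
Round up to the next whole unit.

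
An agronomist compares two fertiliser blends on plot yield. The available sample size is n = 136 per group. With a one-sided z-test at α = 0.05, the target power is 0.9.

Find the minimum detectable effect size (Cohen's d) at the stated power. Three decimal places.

d ≈ 0.355

Need Φ(δ − 1.645) = 0.9, so δ = 1.645 + 1.282 = 2.926.
δ = d·√(n/2) ⇒ d = δ/√(n/2) = 2.926/√(136/2) = 0.3549.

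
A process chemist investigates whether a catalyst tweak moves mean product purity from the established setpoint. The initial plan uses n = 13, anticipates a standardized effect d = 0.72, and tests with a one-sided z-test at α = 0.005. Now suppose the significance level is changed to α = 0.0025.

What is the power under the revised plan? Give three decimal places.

Power ≈ 0.416

δ = d·√n = 0.72 × √13 = 2.5960 (unchanged). New critical value: z_{0.0025} = 2.807.
Revised power = Φ(δ − 2.807) = Φ(-0.211) = 0.4164.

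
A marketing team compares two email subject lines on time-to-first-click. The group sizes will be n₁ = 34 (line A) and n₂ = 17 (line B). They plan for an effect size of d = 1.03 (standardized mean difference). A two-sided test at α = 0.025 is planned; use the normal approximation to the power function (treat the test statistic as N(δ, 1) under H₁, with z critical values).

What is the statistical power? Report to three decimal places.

Power ≈ 0.890

Noncentrality parameter: δ = d / √(1/n₁ + 1/n₂) = 1.03 / √(1/34 + 1/17) = 3.4675
Two-sided α = 0.025 → critical value z_{0.0125} = 2.241.
Power = Φ(δ − 2.241) + Φ(−δ − 2.241) = Φ(1.226) + Φ(-5.709) = 0.8899 + 0.0000 = 0.8899.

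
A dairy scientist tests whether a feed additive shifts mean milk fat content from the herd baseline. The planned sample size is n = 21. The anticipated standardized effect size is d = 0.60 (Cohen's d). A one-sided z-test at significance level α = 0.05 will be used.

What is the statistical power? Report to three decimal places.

Power ≈ 0.865

Noncentrality parameter: δ = d·√n = 0.60 × √21 = 2.7495
Critical value for a one-sided test at α = 0.05: z_α = 1.645.
Power = P(Z > 1.645 − δ) = Φ(1.105) = 0.8654.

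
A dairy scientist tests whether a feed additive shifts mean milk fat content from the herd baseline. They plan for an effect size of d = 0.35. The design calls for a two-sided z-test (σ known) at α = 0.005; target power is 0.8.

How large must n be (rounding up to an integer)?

n = 109

For power 0.8 need Φ(δ − z_{0.0025}) = 0.8, so δ = z_{0.0025} + z_{0.20} = 2.807 + 0.842 = 3.649.
(For δ > 0 the lower-tail rejection region contributes negligibly to power, so the one-term inversion is standard.)
δ = d·√n ⇒ n = (δ/d)² = (3.649 / 0.35)² = 108.67.
Round up to the next whole unit.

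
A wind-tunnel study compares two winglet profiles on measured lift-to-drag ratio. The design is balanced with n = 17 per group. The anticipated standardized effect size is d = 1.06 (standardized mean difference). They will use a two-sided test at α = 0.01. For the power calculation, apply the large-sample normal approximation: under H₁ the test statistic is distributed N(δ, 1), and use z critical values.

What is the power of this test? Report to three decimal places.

Power ≈ 0.697

Noncentrality parameter: δ = d·√(n/2) = 1.06 × √(17/2) = 3.0904
Two-sided α = 0.01 → critical value z_{0.005} = 2.576.
Power = Φ(δ − 2.576) + Φ(−δ − 2.576) = Φ(0.515) + Φ(-5.666) = 0.6966 + 0.0000 = 0.6966.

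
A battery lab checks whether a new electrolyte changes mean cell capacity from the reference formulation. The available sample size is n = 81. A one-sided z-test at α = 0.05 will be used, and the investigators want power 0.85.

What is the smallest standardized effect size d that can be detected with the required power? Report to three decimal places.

Required noncentrality: δ = z_{0.05} + z_{0.15} = 1.645 + 1.036 = 2.681.
δ = d·√n ⇒ d = δ/√n = 2.681/√81 = 0.2979.

d ≈ 0.298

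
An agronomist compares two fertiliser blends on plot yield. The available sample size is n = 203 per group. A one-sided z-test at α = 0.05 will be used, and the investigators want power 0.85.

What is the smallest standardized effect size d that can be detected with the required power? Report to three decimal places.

Need Φ(δ − 1.645) = 0.85, so δ = 1.645 + 1.036 = 2.681.
δ = d·√(n/2) ⇒ d = δ/√(n/2) = 2.681/√(203/2) = 0.2661.

d ≈ 0.266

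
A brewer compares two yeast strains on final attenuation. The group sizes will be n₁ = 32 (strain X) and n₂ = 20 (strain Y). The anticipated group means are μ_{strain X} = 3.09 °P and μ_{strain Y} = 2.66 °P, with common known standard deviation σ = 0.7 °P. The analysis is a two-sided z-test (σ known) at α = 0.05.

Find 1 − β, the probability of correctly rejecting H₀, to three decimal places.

Power ≈ 0.577

Standardized effect: d = |μ_{strain X} − μ_{strain Y}| / σ = |3.09 − 2.66| / 0.7 = 0.6143
Noncentrality parameter: δ = d / √(1/n₁ + 1/n₂) = 0.6143 / √(1/32 + 1/20) = 2.1551
Critical value for a two-sided test at α = 0.05: z_{α/2} = 1.960.
Power = Φ(δ − 1.960) + Φ(−δ − 1.960) = Φ(0.195) + Φ(-4.115) = 0.5773 + 0.0000 = 0.5774.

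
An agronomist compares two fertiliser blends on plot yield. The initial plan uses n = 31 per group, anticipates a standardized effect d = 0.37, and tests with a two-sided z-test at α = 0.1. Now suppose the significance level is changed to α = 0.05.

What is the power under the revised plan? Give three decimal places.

δ = d·√(n/2) = 0.37 × √(31/2) = 1.4567 (unchanged). New critical value: z_{0.025} = 1.960.
Revised power = Φ(δ − 1.960) + Φ(−δ − 1.960) = Φ(-0.503) + Φ(-3.417) = 0.3074 + 0.0003 = 0.3077.

Power ≈ 0.308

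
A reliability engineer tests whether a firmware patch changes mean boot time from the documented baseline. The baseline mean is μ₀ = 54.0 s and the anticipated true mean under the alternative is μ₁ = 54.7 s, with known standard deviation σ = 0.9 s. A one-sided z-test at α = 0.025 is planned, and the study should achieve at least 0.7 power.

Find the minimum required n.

Standardized effect: d = |μ₁ − μ₀| / σ = |54.7 − 54.0| / 0.9 = 0.7778
Set Φ(δ − 1.960) = 0.7; then δ − 1.960 = Φ⁻¹(0.7) = 0.524, giving δ = 2.484.
δ = d·√n ⇒ n = (δ/d)² = (2.484 / 0.7778)² = 10.20.
Rounding up, n = 11.

n = 11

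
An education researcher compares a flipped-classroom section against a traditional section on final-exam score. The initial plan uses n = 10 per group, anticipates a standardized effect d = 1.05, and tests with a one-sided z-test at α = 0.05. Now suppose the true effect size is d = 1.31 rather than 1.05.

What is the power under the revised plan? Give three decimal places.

Power ≈ 0.900

With d = 1.31: δ = d·√(n/2) = 1.31 × √(10/2) = 2.9292. Critical value z_{0.05} = 1.645.
Revised power = Φ(δ − 1.645) = Φ(1.284) = 0.9005.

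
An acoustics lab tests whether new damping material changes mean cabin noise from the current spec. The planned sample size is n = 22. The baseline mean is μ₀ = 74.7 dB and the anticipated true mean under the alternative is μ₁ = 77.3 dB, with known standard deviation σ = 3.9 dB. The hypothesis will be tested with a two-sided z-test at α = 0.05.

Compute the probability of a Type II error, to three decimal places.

β ≈ 0.122

Standardized effect: d = |μ₁ − μ₀| / σ = |77.3 − 74.7| / 3.9 = 0.6667
Noncentrality parameter: δ = d·√n = 0.6667 × √22 = 3.1269
Two-sided α = 0.05 → critical value z_{0.025} = 1.960.
Power = Φ(δ − 1.960) + Φ(−δ − 1.960) = Φ(1.167) + Φ(-5.087) = 0.8784 + 0.0000 = 0.8784.
Type II error: β = 1 − power = 1 − 0.8784 = 0.1216.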